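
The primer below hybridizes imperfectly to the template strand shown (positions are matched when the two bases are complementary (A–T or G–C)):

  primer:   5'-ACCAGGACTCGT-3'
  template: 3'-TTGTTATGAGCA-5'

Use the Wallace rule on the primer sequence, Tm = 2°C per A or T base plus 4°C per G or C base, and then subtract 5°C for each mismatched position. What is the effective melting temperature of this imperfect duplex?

23°C

Primer base counts: A=3, T=2, G=3, C=4 → A+T=5, G+C=7
Perfect-match Tm = 2(5) + 4(7) = 10 + 28 = 38°C
Mismatches (positions where the bases are not complementary): 3 (at positions 2, 5, 6)
Effective Tm = 38 − 3×5 = 38 − 15 = 23°C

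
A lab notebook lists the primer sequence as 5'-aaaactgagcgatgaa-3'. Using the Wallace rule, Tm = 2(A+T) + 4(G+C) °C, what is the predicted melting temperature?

Scanning the sequence gives A=8, G=4, C=2, T=2.
So N_AT = 10 and N_GC = 6.
Tm = 2×10 + 4×6 = 44°C

44°C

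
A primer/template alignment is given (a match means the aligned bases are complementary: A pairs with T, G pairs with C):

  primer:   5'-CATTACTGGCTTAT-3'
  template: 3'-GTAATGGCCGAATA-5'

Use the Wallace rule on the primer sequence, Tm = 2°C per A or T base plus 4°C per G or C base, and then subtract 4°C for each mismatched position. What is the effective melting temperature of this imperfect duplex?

Primer base counts: A=3, T=6, G=2, C=3 → A+T=9, G+C=5
Perfect-match Tm = 2(9) + 4(5) = 18 + 20 = 38°C
Mismatches (positions where the bases are not complementary): 1 (at position 7)
Effective Tm = 38 − 1×4 = 38 − 4 = 34°C

34°C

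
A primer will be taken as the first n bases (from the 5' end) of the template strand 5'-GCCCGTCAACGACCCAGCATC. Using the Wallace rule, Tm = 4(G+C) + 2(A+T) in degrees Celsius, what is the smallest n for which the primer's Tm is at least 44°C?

n = 13

First 12 bases: GCCCGTCAACGA → Tm = 40°C (< 44°C)
First 13 bases: GCCCGTCAACGAC → Tm = 44°C (≥ 44°C)
Since every base adds ≥2°C, Tm only increases with n, so the threshold is first crossed at n = 13.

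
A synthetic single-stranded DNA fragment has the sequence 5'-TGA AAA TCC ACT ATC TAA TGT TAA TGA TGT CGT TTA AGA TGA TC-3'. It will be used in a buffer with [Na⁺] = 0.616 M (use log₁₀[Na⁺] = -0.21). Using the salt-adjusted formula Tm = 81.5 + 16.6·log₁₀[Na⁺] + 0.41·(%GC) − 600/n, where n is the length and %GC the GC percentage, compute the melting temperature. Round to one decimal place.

Length n = 44. Scanning the sequence gives T=16, A=15, C=6, G=7.
G+C = 13, so %GC = 13/44 × 100 = 29.545%
Salt term: 16.6 × (-0.21) = -3.486
GC term: 0.41 × 29.545 = 12.113; length term: −600/44 = −13.636
Tm = 81.5 + (-3.486) + 12.113 − 13.636 = 76.491 → 76.5°C

76.5°C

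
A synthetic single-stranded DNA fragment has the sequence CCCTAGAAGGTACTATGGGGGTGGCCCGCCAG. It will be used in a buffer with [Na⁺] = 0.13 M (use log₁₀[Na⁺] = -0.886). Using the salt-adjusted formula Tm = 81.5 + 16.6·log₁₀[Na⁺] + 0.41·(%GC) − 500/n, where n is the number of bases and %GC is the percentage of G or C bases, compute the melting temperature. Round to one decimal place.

78.1°C

Length n = 32. A=6, G=12, T=5, C=9
G+C = 21, so %GC = 21/32 × 100 = 65.625%
Salt term: 16.6 × (-0.886) = -14.708
GC term: 0.41 × 65.625 = 26.906; length term: −500/32 = −15.625
Tm = 81.5 + (-14.708) + 26.906 − 15.625 = 78.073 → 78.1°C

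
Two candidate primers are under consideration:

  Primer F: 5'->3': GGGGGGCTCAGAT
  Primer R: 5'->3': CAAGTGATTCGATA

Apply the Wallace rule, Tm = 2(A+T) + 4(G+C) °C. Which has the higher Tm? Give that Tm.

Primer F: A+T=4, G+C=9 → Tm = 2(4)+4(9) = 44°C
Primer R: A+T=9, G+C=5 → Tm = 2(9)+4(5) = 38°C
44°C vs 38°C → primer F is higher.

Primer F, 44°C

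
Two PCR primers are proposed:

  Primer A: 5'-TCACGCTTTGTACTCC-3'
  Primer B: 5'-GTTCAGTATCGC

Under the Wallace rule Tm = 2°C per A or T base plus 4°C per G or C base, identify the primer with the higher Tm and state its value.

Primer A: A+T=8, G+C=8 → Tm = 2(8)+4(8) = 48°C
Primer B: A+T=6, G+C=6 → Tm = 2(6)+4(6) = 36°C
48°C vs 36°C → primer A is higher.

Primer A, 48°C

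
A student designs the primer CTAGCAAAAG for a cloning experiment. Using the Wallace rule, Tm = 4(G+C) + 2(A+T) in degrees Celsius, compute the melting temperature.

28°C

Counting bases: A=5, T=1, C=2, G=2
So N_AT = 6 and N_GC = 4.
Tm = 2(6) + 4(4) = 12 + 16 = 28°C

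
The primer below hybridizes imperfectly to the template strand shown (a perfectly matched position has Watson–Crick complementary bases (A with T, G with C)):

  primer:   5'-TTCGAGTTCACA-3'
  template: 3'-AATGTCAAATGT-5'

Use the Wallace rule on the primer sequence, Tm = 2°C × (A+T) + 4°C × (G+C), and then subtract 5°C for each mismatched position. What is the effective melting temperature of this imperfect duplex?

Primer base counts: A=3, T=4, G=2, C=3 → A+T=7, G+C=5
Perfect-match Tm = 2(7) + 4(5) = 14 + 20 = 34°C
Mismatches (positions where the bases are not complementary): 3 (at positions 3, 4, 9)
Effective Tm = 34 − 3×5 = 34 − 15 = 19°C

19°C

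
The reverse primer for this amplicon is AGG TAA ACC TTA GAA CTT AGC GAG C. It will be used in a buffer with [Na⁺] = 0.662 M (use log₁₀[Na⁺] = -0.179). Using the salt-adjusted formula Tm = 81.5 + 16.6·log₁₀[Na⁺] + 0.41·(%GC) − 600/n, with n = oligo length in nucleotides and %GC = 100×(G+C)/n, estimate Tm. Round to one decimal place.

Length n = 25. Scanning the sequence gives G=6, A=9, C=5, T=5.
G+C = 11, so %GC = 11/25 × 100 = 44%
Salt term: 16.6 × (-0.179) = -2.971
GC term: 0.41 × 44 = 18.04; length term: −600/25 = −24
Tm = 81.5 + (-2.971) + 18.04 − 24 = 72.569 → 72.6°C

72.6°C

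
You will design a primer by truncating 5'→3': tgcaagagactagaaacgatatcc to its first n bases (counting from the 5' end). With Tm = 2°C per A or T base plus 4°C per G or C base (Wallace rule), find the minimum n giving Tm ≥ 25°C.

n = 9

First 8 bases: TGCAAGAG → Tm = 24°C (< 25°C)
First 9 bases: TGCAAGAGA → Tm = 26°C (≥ 25°C)
Each additional base adds 2°C (A/T) or 4°C (G/C), so Tm is non-decreasing in n; n = 9 is the first length to reach 25°C.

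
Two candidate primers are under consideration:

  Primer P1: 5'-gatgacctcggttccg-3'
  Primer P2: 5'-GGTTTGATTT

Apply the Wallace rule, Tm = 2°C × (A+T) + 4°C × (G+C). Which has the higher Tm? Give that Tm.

Primer P1, 52°C

Primer P1: A+T=6, G+C=10 → Tm = 2(6)+4(10) = 52°C
Primer P2: A+T=7, G+C=3 → Tm = 2(7)+4(3) = 26°C
52°C vs 26°C → primer P1 is higher.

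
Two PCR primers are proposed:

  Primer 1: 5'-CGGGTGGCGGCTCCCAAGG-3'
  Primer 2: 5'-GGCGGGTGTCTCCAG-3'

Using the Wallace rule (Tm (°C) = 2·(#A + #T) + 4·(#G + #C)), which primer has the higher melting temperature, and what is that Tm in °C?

Primer 1: A+T=4, G+C=15 → Tm = 2(4)+4(15) = 68°C
Primer 2: A+T=4, G+C=11 → Tm = 2(4)+4(11) = 52°C
68°C vs 52°C → primer 1 is higher.

Primer 1, 68°C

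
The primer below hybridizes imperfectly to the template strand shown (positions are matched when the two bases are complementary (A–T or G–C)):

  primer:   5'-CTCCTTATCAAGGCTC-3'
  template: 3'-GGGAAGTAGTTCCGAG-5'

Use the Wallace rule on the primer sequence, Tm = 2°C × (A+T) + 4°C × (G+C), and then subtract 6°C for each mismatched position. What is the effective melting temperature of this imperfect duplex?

Primer base counts: A=3, T=5, G=2, C=6 → A+T=8, G+C=8
Perfect-match Tm = 2(8) + 4(8) = 16 + 32 = 48°C
Mismatches (positions where the bases are not complementary): 3 (at positions 2, 4, 6)
Effective Tm = 48 − 3×6 = 48 − 18 = 30°C

30°C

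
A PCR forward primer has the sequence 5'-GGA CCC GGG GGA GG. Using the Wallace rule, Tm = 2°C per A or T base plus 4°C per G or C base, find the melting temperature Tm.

Scanning the sequence gives A=2, C=3, T=0, G=9.
So N_AT = 2 and N_GC = 12.
Tm = 2×2 + 4×12 = 52°C

52°C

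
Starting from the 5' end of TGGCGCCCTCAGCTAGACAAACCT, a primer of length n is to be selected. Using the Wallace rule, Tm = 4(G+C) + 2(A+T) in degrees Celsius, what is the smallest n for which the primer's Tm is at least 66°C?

First 20 bases: TGGCGCCCTCAGCTAGACAA → Tm = 64°C (< 66°C)
First 21 bases: TGGCGCCCTCAGCTAGACAAA → Tm = 66°C (≥ 66°C)
Since every base adds ≥2°C, Tm only increases with n, so the threshold is first crossed at n = 21.

n = 21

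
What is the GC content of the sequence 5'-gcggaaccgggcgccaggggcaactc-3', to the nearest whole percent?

Scanning the sequence gives T=1, C=9, G=11, A=5.
G+C = 11 + 9 = 20 out of 26 bases
%GC = 20/26 × 100 = 76.92% ≈ 77%

77%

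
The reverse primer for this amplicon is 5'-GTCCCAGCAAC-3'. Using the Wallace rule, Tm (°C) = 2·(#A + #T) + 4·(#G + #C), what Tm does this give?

36°C

Counting bases: A=3, T=1, C=5, G=2
A+T = 4, G+C = 7
Tm = 2×4 + 4×7 = 36°C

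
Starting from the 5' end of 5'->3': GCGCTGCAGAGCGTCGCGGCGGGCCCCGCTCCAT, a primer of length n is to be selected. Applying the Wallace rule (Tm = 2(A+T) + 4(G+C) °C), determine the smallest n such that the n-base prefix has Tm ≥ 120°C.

n = 33

First 32 bases: GCGCTGCAGAGCGTCGCGGCGGGCCCCGCTCC → Tm = 118°C (< 120°C)
First 33 bases: GCGCTGCAGAGCGTCGCGGCGGGCCCCGCTCCA → Tm = 120°C (≥ 120°C)
Each additional base adds 2°C (A/T) or 4°C (G/C), so Tm is non-decreasing in n; n = 33 is the first length to reach 120°C.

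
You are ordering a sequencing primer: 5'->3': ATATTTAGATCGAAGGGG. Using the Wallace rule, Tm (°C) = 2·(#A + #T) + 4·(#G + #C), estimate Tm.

Counting bases: G=6, C=1, A=6, T=5
AT pairs contribute 11, GC pairs contribute 7.
Tm = 2×11 + 4×7 = 50°C

50°C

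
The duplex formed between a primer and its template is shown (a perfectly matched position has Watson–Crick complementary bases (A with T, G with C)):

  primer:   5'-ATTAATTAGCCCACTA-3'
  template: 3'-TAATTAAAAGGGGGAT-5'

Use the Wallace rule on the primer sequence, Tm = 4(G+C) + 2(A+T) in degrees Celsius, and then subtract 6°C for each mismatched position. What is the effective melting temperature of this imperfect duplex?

24°C

Primer base counts: A=6, T=5, G=1, C=4 → A+T=11, G+C=5
Perfect-match Tm = 2(11) + 4(5) = 22 + 20 = 42°C
Mismatches (positions where the bases are not complementary): 3 (at positions 8, 9, 13)
Effective Tm = 42 − 3×6 = 42 − 18 = 24°C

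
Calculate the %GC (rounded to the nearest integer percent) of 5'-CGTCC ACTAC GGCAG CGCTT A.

Base counts: T=4, G=5, C=8, A=4
G+C = 5 + 8 = 13 out of 21 bases
%GC = 13/21 × 100 = 61.9% ≈ 62%

62%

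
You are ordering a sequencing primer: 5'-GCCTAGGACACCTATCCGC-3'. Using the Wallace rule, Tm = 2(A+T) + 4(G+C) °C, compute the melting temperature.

62°C

Counting bases: T=3, G=4, A=4, C=8
AT pairs contribute 7, GC pairs contribute 12.
Tm = 2×7 + 4×12 = 62°C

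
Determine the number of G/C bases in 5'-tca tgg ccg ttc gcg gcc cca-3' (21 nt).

15

Counting bases: T=4, A=2, C=9, G=6
G+C = 6 + 9 = 15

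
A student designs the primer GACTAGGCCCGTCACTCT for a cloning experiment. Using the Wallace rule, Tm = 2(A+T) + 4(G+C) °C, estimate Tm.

Base counts: C=7, G=4, A=3, T=4
A+T = 7, G+C = 11
Tm = 2(7) + 4(11) = 14 + 44 = 58°C

58°C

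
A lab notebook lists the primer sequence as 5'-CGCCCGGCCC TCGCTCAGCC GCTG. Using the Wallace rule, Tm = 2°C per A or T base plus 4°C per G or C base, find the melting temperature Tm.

Base counts: C=13, T=3, A=1, G=7
AT pairs contribute 4, GC pairs contribute 20.
Tm = 4·20 + 2·4 = 80 + 8 = 88°C

88°C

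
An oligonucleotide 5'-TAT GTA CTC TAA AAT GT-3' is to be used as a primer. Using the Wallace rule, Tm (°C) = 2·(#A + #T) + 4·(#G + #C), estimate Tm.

Base counts: G=2, C=2, T=7, A=6
So N_AT = 13 and N_GC = 4.
Tm = 2×13 + 4×4 = 42°C

42°C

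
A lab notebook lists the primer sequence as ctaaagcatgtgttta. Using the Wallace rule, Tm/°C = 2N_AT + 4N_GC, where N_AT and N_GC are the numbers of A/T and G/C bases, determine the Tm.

42°C

Scanning the sequence gives G=3, C=2, A=5, T=6.
So N_AT = 11 and N_GC = 5.
Tm = 4·5 + 2·11 = 20 + 22 = 42°C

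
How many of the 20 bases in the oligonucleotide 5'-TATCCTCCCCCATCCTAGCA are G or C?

Counting bases: C=10, A=4, T=5, G=1
G+C = 1 + 10 = 11

11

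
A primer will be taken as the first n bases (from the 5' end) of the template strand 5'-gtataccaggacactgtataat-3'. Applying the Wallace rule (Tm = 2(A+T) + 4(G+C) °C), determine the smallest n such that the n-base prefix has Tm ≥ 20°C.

First 6 bases: GTATAC → Tm = 16°C (< 20°C)
First 7 bases: GTATACC → Tm = 20°C (≥ 20°C)
Each additional base adds 2°C (A/T) or 4°C (G/C), so Tm is non-decreasing in n; n = 7 is the first length to reach 20°C.

n = 7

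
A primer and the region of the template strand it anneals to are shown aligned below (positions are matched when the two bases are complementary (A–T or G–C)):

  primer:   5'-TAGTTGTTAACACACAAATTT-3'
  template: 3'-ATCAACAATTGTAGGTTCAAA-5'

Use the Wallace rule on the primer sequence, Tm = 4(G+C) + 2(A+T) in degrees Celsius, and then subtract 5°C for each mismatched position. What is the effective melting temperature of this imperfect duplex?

Primer base counts: A=8, T=8, G=2, C=3 → A+T=16, G+C=5
Perfect-match Tm = 2(16) + 4(5) = 32 + 20 = 52°C
Mismatches (positions where the bases are not complementary): 3 (at positions 13, 14, 18)
Effective Tm = 52 − 3×5 = 52 − 15 = 37°C

37°C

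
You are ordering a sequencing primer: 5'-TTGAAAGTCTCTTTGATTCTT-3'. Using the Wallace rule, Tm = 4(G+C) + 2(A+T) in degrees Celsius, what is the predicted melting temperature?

Counting bases: C=3, G=3, T=11, A=4
AT pairs contribute 15, GC pairs contribute 6.
Tm = 2(15) + 4(6) = 30 + 24 = 54°C

54°C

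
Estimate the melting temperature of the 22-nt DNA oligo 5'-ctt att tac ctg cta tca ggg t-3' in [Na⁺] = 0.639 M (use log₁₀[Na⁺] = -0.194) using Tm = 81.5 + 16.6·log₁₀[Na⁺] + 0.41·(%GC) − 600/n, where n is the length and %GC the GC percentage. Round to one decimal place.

Length n = 22. Base counts: C=5, A=4, G=4, T=9
G+C = 9, so %GC = 9/22 × 100 = 40.909%
Salt term: 16.6 × (-0.194) = -3.22
GC term: 0.41 × 40.909 = 16.773; length term: −600/22 = −27.273
Tm = 81.5 + (-3.22) + 16.773 − 27.273 = 67.78 → 67.8°C

67.8°C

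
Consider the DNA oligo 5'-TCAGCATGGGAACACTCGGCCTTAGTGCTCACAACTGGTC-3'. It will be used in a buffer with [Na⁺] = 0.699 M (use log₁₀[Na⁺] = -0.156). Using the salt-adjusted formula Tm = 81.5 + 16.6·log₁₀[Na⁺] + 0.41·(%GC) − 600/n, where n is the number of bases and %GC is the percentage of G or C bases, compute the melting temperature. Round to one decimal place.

86.5°C

Length n = 40. Base counts: G=10, A=9, T=9, C=12
G+C = 22, so %GC = 22/40 × 100 = 55%
Salt term: 16.6 × (-0.156) = -2.59
GC term: 0.41 × 55 = 22.55; length term: −600/40 = −15
Tm = 81.5 + (-2.59) + 22.55 − 15 = 86.46 → 86.5°C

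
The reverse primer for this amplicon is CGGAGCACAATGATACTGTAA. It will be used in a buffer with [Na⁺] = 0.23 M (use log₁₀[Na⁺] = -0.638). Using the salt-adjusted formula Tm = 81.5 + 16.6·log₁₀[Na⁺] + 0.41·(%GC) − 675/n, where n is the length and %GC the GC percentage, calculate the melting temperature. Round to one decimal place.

56.3°C

Length n = 21. Counting bases: T=4, C=4, A=8, G=5
G+C = 9, so %GC = 9/21 × 100 = 42.857%
Salt term: 16.6 × (-0.638) = -10.591
GC term: 0.41 × 42.857 = 17.571; length term: −675/21 = −32.143
Tm = 81.5 + (-10.591) + 17.571 − 32.143 = 56.337 → 56.3°C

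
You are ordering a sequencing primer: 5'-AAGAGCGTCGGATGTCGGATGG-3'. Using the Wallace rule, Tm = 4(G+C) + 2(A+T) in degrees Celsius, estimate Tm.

70°C

C=3, A=5, T=4, G=10
AT pairs contribute 9, GC pairs contribute 13.
Tm = 4·13 + 2·9 = 52 + 18 = 70°C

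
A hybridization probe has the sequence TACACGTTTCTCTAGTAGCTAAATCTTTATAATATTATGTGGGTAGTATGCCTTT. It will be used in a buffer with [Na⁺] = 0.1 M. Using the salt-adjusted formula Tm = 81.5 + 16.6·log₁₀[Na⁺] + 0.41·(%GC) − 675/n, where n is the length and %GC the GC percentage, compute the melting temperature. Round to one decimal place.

65.3°C

Length n = 55. Scanning the sequence gives G=9, C=8, T=24, A=14.
G+C = 17, so %GC = 17/55 × 100 = 30.909%
Salt term: 16.6 × (-1) = -16.6
GC term: 0.41 × 30.909 = 12.673; length term: −675/55 = −12.273
Tm = 81.5 + (-16.6) + 12.673 − 12.273 = 65.3 → 65.3°C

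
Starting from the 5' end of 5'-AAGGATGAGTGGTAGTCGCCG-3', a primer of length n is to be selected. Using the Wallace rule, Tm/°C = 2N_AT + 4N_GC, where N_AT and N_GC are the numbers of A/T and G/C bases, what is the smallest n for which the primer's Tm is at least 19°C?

n = 7

First 6 bases: AAGGAT → Tm = 16°C (< 19°C)
First 7 bases: AAGGATG → Tm = 20°C (≥ 19°C)
Since every base adds ≥2°C, Tm only increases with n, so the threshold is first crossed at n = 7.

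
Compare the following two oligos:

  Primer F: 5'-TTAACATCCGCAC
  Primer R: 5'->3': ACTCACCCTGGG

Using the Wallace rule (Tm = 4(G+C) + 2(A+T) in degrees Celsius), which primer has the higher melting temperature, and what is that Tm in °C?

Primer R, 40°C

Primer F: A+T=7, G+C=6 → Tm = 2(7)+4(6) = 38°C
Primer R: A+T=4, G+C=8 → Tm = 2(4)+4(8) = 40°C
38°C vs 40°C → primer R is higher.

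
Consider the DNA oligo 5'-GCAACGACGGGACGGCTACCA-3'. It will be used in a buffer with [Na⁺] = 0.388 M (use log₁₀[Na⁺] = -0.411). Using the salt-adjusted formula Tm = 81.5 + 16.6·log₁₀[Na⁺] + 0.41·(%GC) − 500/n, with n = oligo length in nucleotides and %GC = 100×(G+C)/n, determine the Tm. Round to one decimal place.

78.2°C

Length n = 21. Counting bases: A=6, G=7, T=1, C=7
G+C = 14, so %GC = 14/21 × 100 = 66.667%
Salt term: 16.6 × (-0.411) = -6.823
GC term: 0.41 × 66.667 = 27.333; length term: −500/21 = −23.81
Tm = 81.5 + (-6.823) + 27.333 − 23.81 = 78.2 → 78.2°C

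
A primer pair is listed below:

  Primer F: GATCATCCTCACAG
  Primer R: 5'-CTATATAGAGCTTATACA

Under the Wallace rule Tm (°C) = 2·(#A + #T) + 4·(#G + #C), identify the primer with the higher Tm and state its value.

Primer R, 46°C

Primer F: A+T=7, G+C=7 → Tm = 2(7)+4(7) = 42°C
Primer R: A+T=13, G+C=5 → Tm = 2(13)+4(5) = 46°C
42°C vs 46°C → primer R is higher.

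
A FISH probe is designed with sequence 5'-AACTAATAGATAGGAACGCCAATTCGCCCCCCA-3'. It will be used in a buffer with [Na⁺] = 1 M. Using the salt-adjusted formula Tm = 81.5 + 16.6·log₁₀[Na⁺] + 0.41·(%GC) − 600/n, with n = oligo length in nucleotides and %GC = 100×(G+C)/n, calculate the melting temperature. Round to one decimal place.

Length n = 33. Scanning the sequence gives A=12, T=5, G=5, C=11.
G+C = 16, so %GC = 16/33 × 100 = 48.485%
Salt term: 16.6 × (0) = 0
GC term: 0.41 × 48.485 = 19.879; length term: −600/33 = −18.182
Tm = 81.5 + (0) + 19.879 − 18.182 = 83.197 → 83.2°C

83.2°C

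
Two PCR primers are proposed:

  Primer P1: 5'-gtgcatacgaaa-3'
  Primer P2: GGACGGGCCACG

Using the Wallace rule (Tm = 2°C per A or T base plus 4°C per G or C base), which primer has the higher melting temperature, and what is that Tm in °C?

Primer P2, 44°C

Primer P1: A+T=7, G+C=5 → Tm = 2(7)+4(5) = 34°C
Primer P2: A+T=2, G+C=10 → Tm = 2(2)+4(10) = 44°C
34°C vs 44°C → primer P2 is higher.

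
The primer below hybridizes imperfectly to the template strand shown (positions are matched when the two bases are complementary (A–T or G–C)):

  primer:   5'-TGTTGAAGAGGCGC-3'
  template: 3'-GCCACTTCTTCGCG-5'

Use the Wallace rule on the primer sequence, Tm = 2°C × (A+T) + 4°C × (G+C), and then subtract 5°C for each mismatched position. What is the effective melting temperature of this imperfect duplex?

29°C

Primer base counts: A=3, T=3, G=6, C=2 → A+T=6, G+C=8
Perfect-match Tm = 2(6) + 4(8) = 12 + 32 = 44°C
Mismatches (positions where the bases are not complementary): 3 (at positions 1, 3, 10)
Effective Tm = 44 − 3×5 = 44 − 15 = 29°C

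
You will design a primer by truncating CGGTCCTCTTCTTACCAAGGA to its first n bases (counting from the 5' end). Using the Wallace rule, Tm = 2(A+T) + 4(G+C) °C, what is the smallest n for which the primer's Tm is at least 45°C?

n = 15

First 14 bases: CGGTCCTCTTCTTA → Tm = 42°C (< 45°C)
First 15 bases: CGGTCCTCTTCTTAC → Tm = 46°C (≥ 45°C)
Each additional base adds 2°C (A/T) or 4°C (G/C), so Tm is non-decreasing in n; n = 15 is the first length to reach 45°C.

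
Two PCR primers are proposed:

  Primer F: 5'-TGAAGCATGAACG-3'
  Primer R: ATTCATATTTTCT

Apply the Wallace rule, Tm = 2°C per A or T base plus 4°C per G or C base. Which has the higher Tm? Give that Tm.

Primer F: A+T=7, G+C=6 → Tm = 2(7)+4(6) = 38°C
Primer R: A+T=11, G+C=2 → Tm = 2(11)+4(2) = 30°C
38°C vs 30°C → primer F is higher.

Primer F, 38°C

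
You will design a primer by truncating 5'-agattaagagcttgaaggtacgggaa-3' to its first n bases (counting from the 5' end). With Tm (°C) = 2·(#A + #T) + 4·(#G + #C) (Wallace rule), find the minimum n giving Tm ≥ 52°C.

First 18 bases: AGATTAAGAGCTTGAAGG → Tm = 50°C (< 52°C)
First 19 bases: AGATTAAGAGCTTGAAGGT → Tm = 52°C (≥ 52°C)
Each additional base adds 2°C (A/T) or 4°C (G/C), so Tm is non-decreasing in n; n = 19 is the first length to reach 52°C.

n = 19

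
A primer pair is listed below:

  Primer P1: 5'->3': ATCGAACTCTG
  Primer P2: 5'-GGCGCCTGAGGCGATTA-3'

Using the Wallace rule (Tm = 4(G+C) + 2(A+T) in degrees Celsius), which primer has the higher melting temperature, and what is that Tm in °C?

Primer P2, 56°C

Primer P1: A+T=6, G+C=5 → Tm = 2(6)+4(5) = 32°C
Primer P2: A+T=6, G+C=11 → Tm = 2(6)+4(11) = 56°C
32°C vs 56°C → primer P2 is higher.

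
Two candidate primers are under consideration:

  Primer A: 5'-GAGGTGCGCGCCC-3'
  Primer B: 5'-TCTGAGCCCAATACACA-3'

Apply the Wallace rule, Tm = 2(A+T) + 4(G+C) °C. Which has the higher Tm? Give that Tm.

Primer A: A+T=2, G+C=11 → Tm = 2(2)+4(11) = 48°C
Primer B: A+T=9, G+C=8 → Tm = 2(9)+4(8) = 50°C
48°C vs 50°C → primer B is higher.

Primer B, 50°C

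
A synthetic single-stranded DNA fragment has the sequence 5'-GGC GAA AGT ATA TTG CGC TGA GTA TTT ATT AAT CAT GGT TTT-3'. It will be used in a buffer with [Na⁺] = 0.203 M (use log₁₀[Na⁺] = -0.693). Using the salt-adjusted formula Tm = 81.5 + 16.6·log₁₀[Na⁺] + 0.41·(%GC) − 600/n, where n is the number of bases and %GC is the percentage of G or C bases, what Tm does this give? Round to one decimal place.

Length n = 42. Scanning the sequence gives A=11, T=17, G=10, C=4.
G+C = 14, so %GC = 14/42 × 100 = 33.333%
Salt term: 16.6 × (-0.693) = -11.504
GC term: 0.41 × 33.333 = 13.667; length term: −600/42 = −14.286
Tm = 81.5 + (-11.504) + 13.667 − 14.286 = 69.377 → 69.4°C

69.4°C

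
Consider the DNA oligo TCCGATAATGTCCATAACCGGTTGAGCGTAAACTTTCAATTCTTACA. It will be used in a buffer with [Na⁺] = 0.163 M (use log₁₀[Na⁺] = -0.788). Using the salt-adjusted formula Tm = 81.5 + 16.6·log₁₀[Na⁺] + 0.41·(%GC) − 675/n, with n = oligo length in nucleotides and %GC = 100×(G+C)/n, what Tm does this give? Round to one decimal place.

Length n = 47. Counting bases: G=7, A=14, C=11, T=15
G+C = 18, so %GC = 18/47 × 100 = 38.298%
Salt term: 16.6 × (-0.788) = -13.081
GC term: 0.41 × 38.298 = 15.702; length term: −675/47 = −14.362
Tm = 81.5 + (-13.081) + 15.702 − 14.362 = 69.759 → 69.8°C

69.8°C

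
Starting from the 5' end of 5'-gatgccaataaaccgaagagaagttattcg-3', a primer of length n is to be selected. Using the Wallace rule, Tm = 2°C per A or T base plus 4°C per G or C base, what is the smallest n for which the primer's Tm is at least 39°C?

First 13 bases: GATGCCAATAAAC → Tm = 36°C (< 39°C)
First 14 bases: GATGCCAATAAACC → Tm = 40°C (≥ 39°C)
Each additional base adds 2°C (A/T) or 4°C (G/C), so Tm is non-decreasing in n; n = 14 is the first length to reach 39°C.

n = 14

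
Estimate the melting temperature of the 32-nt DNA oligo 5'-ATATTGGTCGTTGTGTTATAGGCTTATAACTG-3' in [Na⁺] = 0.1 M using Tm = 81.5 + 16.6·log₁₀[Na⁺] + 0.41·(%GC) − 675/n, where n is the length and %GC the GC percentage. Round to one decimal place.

57.9°C

Length n = 32. Counting bases: T=14, A=7, G=8, C=3
G+C = 11, so %GC = 11/32 × 100 = 34.375%
Salt term: 16.6 × (-1) = -16.6
GC term: 0.41 × 34.375 = 14.094; length term: −675/32 = −21.094
Tm = 81.5 + (-16.6) + 14.094 − 21.094 = 57.9 → 57.9°C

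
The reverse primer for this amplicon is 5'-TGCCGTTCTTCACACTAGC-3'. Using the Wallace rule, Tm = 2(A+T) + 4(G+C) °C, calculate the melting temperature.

58°C

A=3, T=6, G=3, C=7
AT pairs contribute 9, GC pairs contribute 10.
Tm = 2×9 + 4×10 = 58°C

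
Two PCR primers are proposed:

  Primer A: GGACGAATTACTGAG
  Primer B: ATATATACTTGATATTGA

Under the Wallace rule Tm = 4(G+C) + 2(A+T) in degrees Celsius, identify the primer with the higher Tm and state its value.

Primer A, 44°C

Primer A: A+T=8, G+C=7 → Tm = 2(8)+4(7) = 44°C
Primer B: A+T=15, G+C=3 → Tm = 2(15)+4(3) = 42°C
44°C vs 42°C → primer A is higher.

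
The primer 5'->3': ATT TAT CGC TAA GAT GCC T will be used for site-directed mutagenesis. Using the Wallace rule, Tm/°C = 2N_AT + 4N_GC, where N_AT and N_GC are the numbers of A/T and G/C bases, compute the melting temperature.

52°C

Scanning the sequence gives T=7, G=3, C=4, A=5.
AT pairs contribute 12, GC pairs contribute 7.
Tm = 2×12 + 4×7 = 52°C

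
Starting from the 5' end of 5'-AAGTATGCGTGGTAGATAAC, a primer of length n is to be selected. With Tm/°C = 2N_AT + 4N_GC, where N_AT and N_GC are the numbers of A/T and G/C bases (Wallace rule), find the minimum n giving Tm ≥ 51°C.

First 18 bases: AAGTATGCGTGGTAGATA → Tm = 50°C (< 51°C)
First 19 bases: AAGTATGCGTGGTAGATAA → Tm = 52°C (≥ 51°C)
Each additional base adds 2°C (A/T) or 4°C (G/C), so Tm is non-decreasing in n; n = 19 is the first length to reach 51°C.

n = 19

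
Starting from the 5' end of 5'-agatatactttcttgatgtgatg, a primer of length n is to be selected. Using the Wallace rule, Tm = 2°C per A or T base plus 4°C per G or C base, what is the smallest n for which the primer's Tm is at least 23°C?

n = 10

First 9 bases: AGATATACT → Tm = 22°C (< 23°C)
First 10 bases: AGATATACTT → Tm = 24°C (≥ 23°C)
Since every base adds ≥2°C, Tm only increases with n, so the threshold is first crossed at n = 10.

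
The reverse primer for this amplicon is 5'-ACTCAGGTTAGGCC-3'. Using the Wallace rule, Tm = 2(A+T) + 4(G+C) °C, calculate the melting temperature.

44°C

G=4, T=3, C=4, A=3
A+T = 6, G+C = 8
Tm = 4·8 + 2·6 = 32 + 12 = 44°C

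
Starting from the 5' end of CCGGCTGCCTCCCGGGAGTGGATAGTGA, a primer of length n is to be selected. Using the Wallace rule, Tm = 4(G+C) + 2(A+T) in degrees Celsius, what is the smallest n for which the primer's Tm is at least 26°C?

First 6 bases: CCGGCT → Tm = 22°C (< 26°C)
First 7 bases: CCGGCTG → Tm = 26°C (≥ 26°C)
Each additional base adds 2°C (A/T) or 4°C (G/C), so Tm is non-decreasing in n; n = 7 is the first length to reach 26°C.

n = 7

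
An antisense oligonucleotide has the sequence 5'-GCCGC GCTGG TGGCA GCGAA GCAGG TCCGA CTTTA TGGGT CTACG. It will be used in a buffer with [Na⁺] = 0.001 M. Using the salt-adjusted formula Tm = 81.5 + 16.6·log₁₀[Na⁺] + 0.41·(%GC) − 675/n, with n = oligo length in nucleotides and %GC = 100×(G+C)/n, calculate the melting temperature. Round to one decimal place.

43.1°C

Length n = 45. Base counts: A=7, T=9, G=17, C=12
G+C = 29, so %GC = 29/45 × 100 = 64.444%
Salt term: 16.6 × (-3) = -49.8
GC term: 0.41 × 64.444 = 26.422; length term: −675/45 = −15
Tm = 81.5 + (-49.8) + 26.422 − 15 = 43.122 → 43.1°C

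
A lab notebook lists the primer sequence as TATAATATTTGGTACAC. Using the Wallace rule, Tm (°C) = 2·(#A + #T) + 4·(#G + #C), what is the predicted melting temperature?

42°C

Counting bases: A=6, G=2, T=7, C=2
A+T = 13, G+C = 4
Tm = 2×13 + 4×4 = 42°C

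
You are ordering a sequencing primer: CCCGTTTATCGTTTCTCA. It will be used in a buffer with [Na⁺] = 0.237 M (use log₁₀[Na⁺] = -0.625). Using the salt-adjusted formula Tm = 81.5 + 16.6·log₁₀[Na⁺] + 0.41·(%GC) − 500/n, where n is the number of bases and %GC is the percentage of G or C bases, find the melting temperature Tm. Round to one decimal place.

Length n = 18. Scanning the sequence gives T=8, A=2, G=2, C=6.
G+C = 8, so %GC = 8/18 × 100 = 44.444%
Salt term: 16.6 × (-0.625) = -10.375
GC term: 0.41 × 44.444 = 18.222; length term: −500/18 = −27.778
Tm = 81.5 + (-10.375) + 18.222 − 27.778 = 61.569 → 61.6°C

61.6°C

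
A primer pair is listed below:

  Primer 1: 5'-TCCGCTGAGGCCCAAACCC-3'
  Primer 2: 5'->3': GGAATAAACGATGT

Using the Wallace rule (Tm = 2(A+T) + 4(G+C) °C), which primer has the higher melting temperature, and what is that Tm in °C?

Primer 1: A+T=6, G+C=13 → Tm = 2(6)+4(13) = 64°C
Primer 2: A+T=9, G+C=5 → Tm = 2(9)+4(5) = 38°C
64°C vs 38°C → primer 1 is higher.

Primer 1, 64°C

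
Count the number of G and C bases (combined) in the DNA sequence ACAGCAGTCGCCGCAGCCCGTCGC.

18

Scanning the sequence gives G=7, C=11, A=4, T=2.
G+C = 7 + 11 = 18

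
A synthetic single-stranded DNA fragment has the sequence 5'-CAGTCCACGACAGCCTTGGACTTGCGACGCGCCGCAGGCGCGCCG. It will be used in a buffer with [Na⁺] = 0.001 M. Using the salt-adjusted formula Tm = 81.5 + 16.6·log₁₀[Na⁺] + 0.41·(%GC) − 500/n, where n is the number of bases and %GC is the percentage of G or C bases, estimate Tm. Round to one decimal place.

50.7°C

Length n = 45. Base counts: G=15, A=7, C=18, T=5
G+C = 33, so %GC = 33/45 × 100 = 73.333%
Salt term: 16.6 × (-3) = -49.8
GC term: 0.41 × 73.333 = 30.067; length term: −500/45 = −11.111
Tm = 81.5 + (-49.8) + 30.067 − 11.111 = 50.656 → 50.7°C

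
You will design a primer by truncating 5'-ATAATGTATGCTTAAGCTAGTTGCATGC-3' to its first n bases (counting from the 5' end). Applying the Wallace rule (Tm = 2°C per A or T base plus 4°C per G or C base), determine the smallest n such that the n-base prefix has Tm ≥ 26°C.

n = 11

First 10 bases: ATAATGTATG → Tm = 24°C (< 26°C)
First 11 bases: ATAATGTATGC → Tm = 28°C (≥ 26°C)
Since every base adds ≥2°C, Tm only increases with n, so the threshold is first crossed at n = 11.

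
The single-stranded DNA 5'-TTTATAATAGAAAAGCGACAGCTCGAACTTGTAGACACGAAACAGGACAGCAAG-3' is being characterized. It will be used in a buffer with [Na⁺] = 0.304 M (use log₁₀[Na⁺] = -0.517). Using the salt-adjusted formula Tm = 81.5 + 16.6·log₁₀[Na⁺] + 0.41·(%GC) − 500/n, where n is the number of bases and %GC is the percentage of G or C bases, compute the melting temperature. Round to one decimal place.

Length n = 54. Counting bases: C=10, G=12, T=9, A=23
G+C = 22, so %GC = 22/54 × 100 = 40.741%
Salt term: 16.6 × (-0.517) = -8.582
GC term: 0.41 × 40.741 = 16.704; length term: −500/54 = −9.259
Tm = 81.5 + (-8.582) + 16.704 − 9.259 = 80.363 → 80.4°C

80.4°C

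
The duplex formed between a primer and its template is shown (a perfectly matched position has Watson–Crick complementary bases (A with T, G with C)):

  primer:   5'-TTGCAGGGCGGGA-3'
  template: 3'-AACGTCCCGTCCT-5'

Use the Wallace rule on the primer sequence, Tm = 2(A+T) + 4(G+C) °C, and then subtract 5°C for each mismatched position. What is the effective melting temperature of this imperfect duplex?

Primer base counts: A=2, T=2, G=7, C=2 → A+T=4, G+C=9
Perfect-match Tm = 2(4) + 4(9) = 8 + 36 = 44°C
Mismatches (positions where the bases are not complementary): 1 (at position 10)
Effective Tm = 44 − 1×5 = 44 − 5 = 39°C

39°C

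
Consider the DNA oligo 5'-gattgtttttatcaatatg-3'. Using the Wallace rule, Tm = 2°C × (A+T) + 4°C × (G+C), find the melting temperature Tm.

Counting bases: G=3, A=5, T=10, C=1
So N_AT = 15 and N_GC = 4.
Tm = 4·4 + 2·15 = 16 + 30 = 46°C

46°C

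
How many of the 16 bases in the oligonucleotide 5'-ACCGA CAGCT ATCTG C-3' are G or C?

9

Scanning the sequence gives G=3, A=4, T=3, C=6.
G+C = 3 + 6 = 9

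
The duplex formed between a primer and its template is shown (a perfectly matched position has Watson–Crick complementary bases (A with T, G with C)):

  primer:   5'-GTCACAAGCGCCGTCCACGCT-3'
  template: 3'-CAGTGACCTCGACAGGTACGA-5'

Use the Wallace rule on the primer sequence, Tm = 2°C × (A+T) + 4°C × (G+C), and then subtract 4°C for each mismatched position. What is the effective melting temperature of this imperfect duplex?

50°C

Primer base counts: A=4, T=3, G=5, C=9 → A+T=7, G+C=14
Perfect-match Tm = 2(7) + 4(14) = 14 + 56 = 70°C
Mismatches (positions where the bases are not complementary): 5 (at positions 6, 7, 9, 12, 18)
Effective Tm = 70 − 5×4 = 70 − 20 = 50°C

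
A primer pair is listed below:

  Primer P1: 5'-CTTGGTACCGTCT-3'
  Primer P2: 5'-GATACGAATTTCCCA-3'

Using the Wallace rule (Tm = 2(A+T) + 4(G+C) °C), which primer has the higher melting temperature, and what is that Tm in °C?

Primer P2, 42°C

Primer P1: A+T=6, G+C=7 → Tm = 2(6)+4(7) = 40°C
Primer P2: A+T=9, G+C=6 → Tm = 2(9)+4(6) = 42°C
40°C vs 42°C → primer P2 is higher.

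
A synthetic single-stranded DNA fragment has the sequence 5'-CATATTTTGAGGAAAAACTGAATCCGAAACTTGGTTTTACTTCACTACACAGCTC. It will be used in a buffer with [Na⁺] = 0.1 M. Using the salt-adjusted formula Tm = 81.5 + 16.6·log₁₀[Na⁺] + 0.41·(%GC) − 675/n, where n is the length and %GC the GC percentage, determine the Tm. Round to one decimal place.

67.5°C

Length n = 55. Scanning the sequence gives T=17, C=12, G=8, A=18.
G+C = 20, so %GC = 20/55 × 100 = 36.364%
Salt term: 16.6 × (-1) = -16.6
GC term: 0.41 × 36.364 = 14.909; length term: −675/55 = −12.273
Tm = 81.5 + (-16.6) + 14.909 − 12.273 = 67.536 → 67.5°C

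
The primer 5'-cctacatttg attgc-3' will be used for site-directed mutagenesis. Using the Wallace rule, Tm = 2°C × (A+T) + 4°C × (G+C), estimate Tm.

42°C

Base counts: C=4, A=3, T=6, G=2
A+T = 9, G+C = 6
Tm = 2(9) + 4(6) = 18 + 24 = 42°C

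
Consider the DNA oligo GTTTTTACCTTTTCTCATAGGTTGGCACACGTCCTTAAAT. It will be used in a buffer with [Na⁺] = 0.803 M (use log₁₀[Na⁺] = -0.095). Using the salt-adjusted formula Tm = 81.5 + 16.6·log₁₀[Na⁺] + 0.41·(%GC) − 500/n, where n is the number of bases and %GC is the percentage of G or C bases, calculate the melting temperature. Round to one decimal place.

82.8°C

Length n = 40. Scanning the sequence gives C=9, A=8, G=6, T=17.
G+C = 15, so %GC = 15/40 × 100 = 37.5%
Salt term: 16.6 × (-0.095) = -1.577
GC term: 0.41 × 37.5 = 15.375; length term: −500/40 = −12.5
Tm = 81.5 + (-1.577) + 15.375 − 12.5 = 82.798 → 82.8°C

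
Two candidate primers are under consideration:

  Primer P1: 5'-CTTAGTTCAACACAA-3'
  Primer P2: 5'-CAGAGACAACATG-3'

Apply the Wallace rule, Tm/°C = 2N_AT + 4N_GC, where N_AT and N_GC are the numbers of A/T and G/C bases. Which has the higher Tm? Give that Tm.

Primer P1, 40°C

Primer P1: A+T=10, G+C=5 → Tm = 2(10)+4(5) = 40°C
Primer P2: A+T=7, G+C=6 → Tm = 2(7)+4(6) = 38°C
40°C vs 38°C → primer P1 is higher.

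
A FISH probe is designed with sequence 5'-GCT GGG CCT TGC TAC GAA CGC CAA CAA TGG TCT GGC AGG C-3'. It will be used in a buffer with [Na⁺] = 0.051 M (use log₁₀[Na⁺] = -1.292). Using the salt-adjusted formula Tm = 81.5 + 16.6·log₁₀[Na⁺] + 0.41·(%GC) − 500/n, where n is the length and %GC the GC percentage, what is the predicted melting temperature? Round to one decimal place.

73.2°C

Length n = 40. A=8, T=7, C=12, G=13
G+C = 25, so %GC = 25/40 × 100 = 62.5%
Salt term: 16.6 × (-1.292) = -21.447
GC term: 0.41 × 62.5 = 25.625; length term: −500/40 = −12.5
Tm = 81.5 + (-21.447) + 25.625 − 12.5 = 73.178 → 73.2°C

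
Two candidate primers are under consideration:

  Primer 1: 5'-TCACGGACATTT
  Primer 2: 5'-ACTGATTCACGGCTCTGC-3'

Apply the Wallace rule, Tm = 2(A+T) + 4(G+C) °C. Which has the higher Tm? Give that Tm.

Primer 2, 56°C

Primer 1: A+T=7, G+C=5 → Tm = 2(7)+4(5) = 34°C
Primer 2: A+T=8, G+C=10 → Tm = 2(8)+4(10) = 56°C
34°C vs 56°C → primer 2 is higher.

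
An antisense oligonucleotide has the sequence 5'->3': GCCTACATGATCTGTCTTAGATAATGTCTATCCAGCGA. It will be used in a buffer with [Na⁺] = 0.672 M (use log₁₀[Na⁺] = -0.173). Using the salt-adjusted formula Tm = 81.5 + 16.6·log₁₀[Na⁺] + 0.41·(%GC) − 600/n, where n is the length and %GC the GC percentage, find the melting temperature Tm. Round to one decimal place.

80.1°C

Length n = 38. T=12, G=7, A=10, C=9
G+C = 16, so %GC = 16/38 × 100 = 42.105%
Salt term: 16.6 × (-0.173) = -2.872
GC term: 0.41 × 42.105 = 17.263; length term: −600/38 = −15.789
Tm = 81.5 + (-2.872) + 17.263 − 15.789 = 80.102 → 80.1°C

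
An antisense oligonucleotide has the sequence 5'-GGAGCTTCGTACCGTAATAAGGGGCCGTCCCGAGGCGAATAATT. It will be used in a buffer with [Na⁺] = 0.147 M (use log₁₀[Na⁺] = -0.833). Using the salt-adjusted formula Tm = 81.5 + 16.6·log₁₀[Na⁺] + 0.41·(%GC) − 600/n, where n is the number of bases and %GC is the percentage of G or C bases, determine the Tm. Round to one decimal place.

Length n = 44. Scanning the sequence gives C=10, G=14, A=11, T=9.
G+C = 24, so %GC = 24/44 × 100 = 54.545%
Salt term: 16.6 × (-0.833) = -13.828
GC term: 0.41 × 54.545 = 22.363; length term: −600/44 = −13.636
Tm = 81.5 + (-13.828) + 22.363 − 13.636 = 76.399 → 76.4°C

76.4°C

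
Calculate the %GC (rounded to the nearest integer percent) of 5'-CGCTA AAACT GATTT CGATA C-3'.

38%

Base counts: C=5, G=3, A=7, T=6
G+C = 3 + 5 = 8 out of 21 bases
%GC = 8/21 × 100 = 38.1% ≈ 38%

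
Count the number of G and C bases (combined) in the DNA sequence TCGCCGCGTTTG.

8

Counting bases: C=4, A=0, G=4, T=4
Total G or C: 4 + 4 = 8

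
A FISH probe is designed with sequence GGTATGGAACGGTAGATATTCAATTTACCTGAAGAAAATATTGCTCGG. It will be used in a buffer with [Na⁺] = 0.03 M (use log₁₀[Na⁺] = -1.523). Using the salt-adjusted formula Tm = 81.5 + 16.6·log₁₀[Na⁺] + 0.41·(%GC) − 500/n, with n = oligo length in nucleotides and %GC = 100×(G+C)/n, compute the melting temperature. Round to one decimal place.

Length n = 48. Scanning the sequence gives C=6, G=12, T=14, A=16.
G+C = 18, so %GC = 18/48 × 100 = 37.5%
Salt term: 16.6 × (-1.523) = -25.282
GC term: 0.41 × 37.5 = 15.375; length term: −500/48 = −10.417
Tm = 81.5 + (-25.282) + 15.375 − 10.417 = 61.176 → 61.2°C

61.2°C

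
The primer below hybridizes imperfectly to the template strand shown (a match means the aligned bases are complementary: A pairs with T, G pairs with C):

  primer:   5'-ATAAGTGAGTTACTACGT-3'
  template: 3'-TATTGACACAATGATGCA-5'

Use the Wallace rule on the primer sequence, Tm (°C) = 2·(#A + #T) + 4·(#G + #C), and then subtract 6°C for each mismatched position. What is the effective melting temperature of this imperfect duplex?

Primer base counts: A=6, T=6, G=4, C=2 → A+T=12, G+C=6
Perfect-match Tm = 2(12) + 4(6) = 24 + 24 = 48°C
Mismatches (positions where the bases are not complementary): 2 (at positions 5, 8)
Effective Tm = 48 − 2×6 = 48 − 12 = 36°C

36°C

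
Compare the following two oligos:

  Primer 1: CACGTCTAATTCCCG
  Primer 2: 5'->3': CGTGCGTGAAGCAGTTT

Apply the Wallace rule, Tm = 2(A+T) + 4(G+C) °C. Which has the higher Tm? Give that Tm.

Primer 1: A+T=7, G+C=8 → Tm = 2(7)+4(8) = 46°C
Primer 2: A+T=8, G+C=9 → Tm = 2(8)+4(9) = 52°C
46°C vs 52°C → primer 2 is higher.

Primer 2, 52°C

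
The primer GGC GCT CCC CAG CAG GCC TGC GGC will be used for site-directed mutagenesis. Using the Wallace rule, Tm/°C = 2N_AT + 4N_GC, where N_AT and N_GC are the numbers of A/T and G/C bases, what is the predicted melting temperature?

C=11, T=2, G=9, A=2
So N_AT = 4 and N_GC = 20.
Tm = 2(4) + 4(20) = 8 + 80 = 88°C

88°C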